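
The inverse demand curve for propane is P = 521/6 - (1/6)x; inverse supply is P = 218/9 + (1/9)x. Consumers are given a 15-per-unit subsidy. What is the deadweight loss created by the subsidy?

Pre-subsidy: 521/6 - (1/6)x = 218/9 + (1/9)x gives x* = 225.4 and P* = 739/15.
With the rebate, buyers effectively pay Pb = Ps − 15, where Ps is the price sellers receive.
On the curves, Pb = 521/6 - (1/6)x and Ps = 218/9 + (1/9)x; the wedge Ps − Pb = 15 gives 218/9 + (1/9)x − (521/6 - (1/6)x) = 15, so x' = 279.4.
Then Pb = 521/6 − (1/6)·279.4 = 604/15 and Ps = 218/9 + (1/9)·279.4 = 829/15.
The subsidy expands output by 279.4 − 225.4 = 54 past the efficient level; on those units the gap between marginal cost and willingness to pay runs from 0 up to 15.
DWL = ½ × 15 × 54 = 405.

Deadweight loss = 405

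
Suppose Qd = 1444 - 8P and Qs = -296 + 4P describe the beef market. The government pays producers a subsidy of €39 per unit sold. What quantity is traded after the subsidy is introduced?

Q' = 388

Pre-subsidy: 1444 - 8P = -296 + 4P gives P* = 145, Q* = 284.
With the subsidy, sellers receive Ps = Pb + 39 for each unit, where Pb is the price buyers pay.
Supply in terms of Pb becomes Qs = -296 + 4(Pb + 39) = -140 + 4Pb. Setting this equal to demand: 1444 - 8Pb = -140 + 4Pb, so Pb = 132.
Sellers receive Ps = 132 + 39 = 171; Q' = 1444 − 8·132 = 388.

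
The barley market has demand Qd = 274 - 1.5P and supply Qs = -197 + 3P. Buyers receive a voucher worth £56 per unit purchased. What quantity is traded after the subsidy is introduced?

Pre-subsidy: 274 - 1.5P = -197 + 3P gives P* = 314/3, Q* = 117.
With the rebate, buyers effectively pay Pb = Ps − 56, where Ps is the price sellers receive.
Demand in terms of Ps becomes Qd = 274 − 1.5(Ps − 56) = 358 - 1.5Ps. Setting this equal to supply: 358 - 1.5Ps = -197 + 3Ps, so Ps = 370/3.
Buyers pay Pb = 370/3 − 56 = 202/3; Q' = -197 + 3·(370/3) = 173.

Q' = 173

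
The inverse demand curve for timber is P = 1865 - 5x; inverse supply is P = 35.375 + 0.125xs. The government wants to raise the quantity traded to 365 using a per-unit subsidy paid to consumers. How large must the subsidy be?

At x = 365, from the demand curve buyers pay Pb = 1865 − 5·365 = 40; from the supply curve sellers need Ps = 35.375 + 0.125·365 = 81.
The subsidy must fill the gap: s = Ps − Pb = 81 − 40 = 41.

Required subsidy s = 41 per unit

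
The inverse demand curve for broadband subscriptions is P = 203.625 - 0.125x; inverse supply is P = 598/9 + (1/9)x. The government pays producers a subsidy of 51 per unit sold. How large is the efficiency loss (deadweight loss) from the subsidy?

Deadweight loss = 5508

Pre-subsidy: 203.625 - 0.125x = 598/9 + (1/9)x gives x* = 581 and P* = 131.
With the subsidy, sellers receive Ps = Pb + 51 for each unit, where Pb is the price buyers pay.
On the curves, Pb = 203.625 - 0.125x and Ps = 598/9 + (1/9)x; the wedge Ps − Pb = 51 gives 598/9 + (1/9)x − (203.625 - 0.125x) = 51, so x' = 797.
Then Pb = 203.625 − 0.125·797 = 104 and Ps = 598/9 + (1/9)·797 = 155.
The subsidy expands output by 797 − 581 = 216 past the efficient level; on those units the gap between marginal cost and willingness to pay runs from 0 up to 51.
DWL = ½ × 51 × 216 = 5508.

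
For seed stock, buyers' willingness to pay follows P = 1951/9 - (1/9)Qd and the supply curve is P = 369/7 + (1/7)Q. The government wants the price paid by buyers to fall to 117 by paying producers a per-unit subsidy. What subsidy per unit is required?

At a buyer price of 117, quantity demanded is 1951 − 9·117 = 898.
Sellers supply 898 only when they receive Ps = 369/7 + (1/7)·898 = 181.
s = Ps − Pb = 181 − 117 = 64.

Required subsidy s = 64 per unit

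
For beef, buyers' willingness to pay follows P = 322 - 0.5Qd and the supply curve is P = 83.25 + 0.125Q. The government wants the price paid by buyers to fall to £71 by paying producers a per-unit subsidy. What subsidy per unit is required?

Required subsidy s = £75 per unit

At a buyer price of 71, quantity demanded is 644 − 2·71 = 502.
Sellers supply 502 only when they receive Ps = 83.25 + 0.125·502 = 146.
s = Ps − Pb = 146 − 71 = 75.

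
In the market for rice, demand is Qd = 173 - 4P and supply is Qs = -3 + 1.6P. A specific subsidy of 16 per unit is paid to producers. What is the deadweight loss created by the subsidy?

Pre-subsidy: 173 - 4P = -3 + 1.6P gives P* = 220/7, Q* = 331/7.
With the subsidy, sellers receive Ps = Pb + 16 for each unit, where Pb is the price buyers pay.
Supply in terms of Pb becomes Qs = -3 + 1.6(Pb + 16) = 22.6 + 1.6Pb. Setting this equal to demand: 173 - 4Pb = 22.6 + 1.6Pb, so Pb = 188/7.
Sellers receive Ps = 188/7 + 16 = 300/7; Q' = 173 − 4·(188/7) = 459/7.
The subsidy expands output by 459/7 − 331/7 = 128/7 past the efficient level; on those units the gap between marginal cost and willingness to pay runs from 0 up to 16.
DWL = ½ × 16 × 128/7 = 1024/7.

Deadweight loss = 1024/7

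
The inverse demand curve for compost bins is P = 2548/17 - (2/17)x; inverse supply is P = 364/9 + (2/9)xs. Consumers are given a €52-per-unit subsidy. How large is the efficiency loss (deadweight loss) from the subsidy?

Deadweight loss = €3978

Pre-subsidy: 2548/17 - (2/17)x = 364/9 + (2/9)x gives x* = 322 and P* = 112.
With the rebate, buyers effectively pay Pb = Ps − 52, where Ps is the price sellers receive.
On the curves, Pb = 2548/17 - (2/17)x and Ps = 364/9 + (2/9)x; the wedge Ps − Pb = 52 gives 364/9 + (2/9)x − (2548/17 - (2/17)x) = 52, so x' = 475.
Then Pb = 2548/17 − (2/17)·475 = 94 and Ps = 364/9 + (2/9)·475 = 146.
The subsidy expands output by 475 − 322 = 153 past the efficient level; on those units the gap between marginal cost and willingness to pay runs from 0 up to 52.
DWL = ½ × 52 × 153 = 3978.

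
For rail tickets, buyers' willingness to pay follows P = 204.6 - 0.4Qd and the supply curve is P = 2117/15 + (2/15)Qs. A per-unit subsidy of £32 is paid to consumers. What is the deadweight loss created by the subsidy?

Pre-subsidy: 204.6 - 0.4Q = 2117/15 + (2/15)Q gives Q* = 119 and P* = 157.
With the rebate, buyers effectively pay Pb = Ps − 32, where Ps is the price sellers receive.
On the curves, Pb = 204.6 - 0.4Q and Ps = 2117/15 + (2/15)Q; the wedge Ps − Pb = 32 gives 2117/15 + (2/15)Q − (204.6 - 0.4Q) = 32, so Q' = 179.
Then Pb = 204.6 − 0.4·179 = 133 and Ps = 2117/15 + (2/15)·179 = 165.
The subsidy expands output by 179 − 119 = 60 past the efficient level; on those units the gap between marginal cost and willingness to pay runs from 0 up to 32.
DWL = ½ × 32 × 60 = 960.

Deadweight loss = £960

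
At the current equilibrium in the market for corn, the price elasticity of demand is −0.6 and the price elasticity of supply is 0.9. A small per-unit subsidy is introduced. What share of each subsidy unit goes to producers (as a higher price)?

Producer share = 0.4

For a small subsidy around the equilibrium, the benefit split depends on the relative slopes, which at a point are proportional to the elasticities.
Buyer share = εs/(εs + |εd|) = 0.9/(0.9 + 0.6) = 0.6; seller share = |εd|/(εs + |εd|) = 0.4.
So producers capture 0.4 of the subsidy.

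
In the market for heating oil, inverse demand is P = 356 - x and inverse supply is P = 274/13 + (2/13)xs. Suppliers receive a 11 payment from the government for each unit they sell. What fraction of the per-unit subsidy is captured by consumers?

Consumer share = 13/15

Pre-subsidy: 356 - x = 274/13 + (2/13)x gives x* = 4354/15 and P* = 986/15.
With the subsidy, sellers receive Ps = Pb + 11 for each unit, where Pb is the price buyers pay.
On the curves, Pb = 356 - x and Ps = 274/13 + (2/13)x; the wedge Ps − Pb = 11 gives 274/13 + (2/13)x − (356 - x) = 11, so x' = 299.8.
Then Pb = 356 − 1·299.8 = 56.2 and Ps = 274/13 + (2/13)·299.8 = 67.2.
Buyers' price falls by P* − Pb = 986/15 − 56.2 = 143/15; sellers' price rises by Ps − P* = 67.2 − 986/15 = 22/15.
So consumers capture (143/15)/11 = 13/15 of each unit of subsidy.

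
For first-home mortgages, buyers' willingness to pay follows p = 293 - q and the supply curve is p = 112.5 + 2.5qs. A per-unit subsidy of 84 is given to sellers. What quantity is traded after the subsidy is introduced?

q' = 529/7

Pre-subsidy: 293 - q = 112.5 + 2.5q gives q* = 361/7 and p* = 1690/7.
With the subsidy, sellers receive ps = pb + 84 for each unit, where pb is the price buyers pay.
On the curves, pb = 293 - q and ps = 112.5 + 2.5q; the wedge ps − pb = 84 gives 112.5 + 2.5q − (293 - q) = 84, so q' = 529/7.
Then pb = 293 − 1·(529/7) = 1522/7 and ps = 112.5 + 2.5·(529/7) = 2110/7.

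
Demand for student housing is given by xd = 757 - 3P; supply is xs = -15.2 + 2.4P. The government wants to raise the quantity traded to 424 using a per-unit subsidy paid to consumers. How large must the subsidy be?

Required subsidy s = 72 per unit

At x = 424, invert demand for the buyer price: Pb = (757 − 424)/3 = 111; invert supply for the seller price: Ps = (424 − (-15.2))/2.4 = 183.
The subsidy must fill the gap: s = Ps − Pb = 183 − 111 = 72.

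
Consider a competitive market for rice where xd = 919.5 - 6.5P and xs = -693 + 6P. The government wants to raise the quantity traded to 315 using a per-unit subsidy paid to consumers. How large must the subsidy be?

Required subsidy s = 75 per unit

At x = 315, invert demand for the buyer price: Pb = (919.5 − 315)/6.5 = 93; invert supply for the seller price: Ps = (315 − (-693))/6 = 168.
The subsidy must fill the gap: s = Ps − Pb = 168 − 93 = 75.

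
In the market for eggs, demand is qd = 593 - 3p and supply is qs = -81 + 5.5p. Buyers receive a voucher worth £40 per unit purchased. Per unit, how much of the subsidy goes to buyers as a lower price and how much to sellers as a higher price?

Pre-subsidy: 593 - 3p = -81 + 5.5p gives p* = 1348/17, q* = 6037/17.
With the rebate, buyers effectively pay pb = ps − 40, where ps is the price sellers receive.
Demand in terms of ps becomes qd = 593 − 3(ps − 40) = 713 - 3ps. Setting this equal to supply: 713 - 3ps = -81 + 5.5ps, so ps = 1588/17.
Buyers pay pb = 1588/17 − 40 = 908/17; q' = -81 + 5.5·(1588/17) = 7357/17.
Buyers' price falls by p* − pb = 1348/17 − 908/17 = 440/17; sellers' price rises by ps − p* = 1588/17 − 1348/17 = 240/17.

Buyers gain 440/17 per unit; sellers gain 240/17 per unit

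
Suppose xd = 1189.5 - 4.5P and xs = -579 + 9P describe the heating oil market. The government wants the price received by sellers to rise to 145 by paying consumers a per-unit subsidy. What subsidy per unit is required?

Required subsidy s = 42 per unit

At a seller price of 145, quantity supplied is -579 + 9·145 = 726.
Buyers absorb 726 only when they pay Pb with 1189.5 − 4.5·Pb = 726, i.e. Pb = 103.
s = Ps − Pb = 145 − 103 = 42.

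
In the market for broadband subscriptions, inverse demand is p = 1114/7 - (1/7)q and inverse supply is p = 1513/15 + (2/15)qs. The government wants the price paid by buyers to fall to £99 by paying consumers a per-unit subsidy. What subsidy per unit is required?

At a buyer price of 99, quantity demanded is 1114 − 7·99 = 421.
Sellers supply 421 only when they receive ps = 1513/15 + (2/15)·421 = 157.
s = ps − pb = 157 − 99 = 58.

Required subsidy s = £58 per unit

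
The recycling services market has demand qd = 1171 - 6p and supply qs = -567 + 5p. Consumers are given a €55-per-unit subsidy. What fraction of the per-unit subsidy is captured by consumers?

Pre-subsidy: 1171 - 6p = -567 + 5p gives p* = 158, q* = 223.
With the rebate, buyers effectively pay pb = ps − 55, where ps is the price sellers receive.
Demand in terms of ps becomes qd = 1171 − 6(ps − 55) = 1501 - 6ps. Setting this equal to supply: 1501 - 6ps = -567 + 5ps, so ps = 188.
Buyers pay pb = 188 − 55 = 133; q' = -567 + 5·188 = 373.
Buyers' price falls by p* − pb = 158 − 133 = 25; sellers' price rises by ps − p* = 188 − 158 = 30.
So consumers capture 25/55 = 5/11 of each unit of subsidy.

Consumer share = 5/11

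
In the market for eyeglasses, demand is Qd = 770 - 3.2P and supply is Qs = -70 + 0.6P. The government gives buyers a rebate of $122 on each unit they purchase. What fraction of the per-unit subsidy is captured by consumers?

Pre-subsidy: 770 - 3.2P = -70 + 0.6P gives P* = 4200/19, Q* = 1190/19.
With the rebate, buyers effectively pay Pb = Ps − 122, where Ps is the price sellers receive.
Demand in terms of Ps becomes Qd = 770 − 3.2(Ps − 122) = 1160.4 - 3.2Ps. Setting this equal to supply: 1160.4 - 3.2Ps = -70 + 0.6Ps, so Ps = 6152/19.
Buyers pay Pb = 6152/19 − 122 = 3834/19; Q' = -70 + 0.6·(6152/19) = 11806/95.
Buyers' price falls by P* − Pb = 4200/19 − 3834/19 = 366/19; sellers' price rises by Ps − P* = 6152/19 − 4200/19 = 1952/19.
So consumers capture (366/19)/122 = 3/19 of each unit of subsidy.

Consumer share = 3/19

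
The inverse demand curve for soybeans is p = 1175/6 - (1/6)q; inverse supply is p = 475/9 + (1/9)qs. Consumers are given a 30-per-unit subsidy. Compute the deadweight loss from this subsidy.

Pre-subsidy: 1175/6 - (1/6)q = 475/9 + (1/9)q gives q* = 515 and p* = 110.
With the rebate, buyers effectively pay pb = ps − 30, where ps is the price sellers receive.
On the curves, pb = 1175/6 - (1/6)q and ps = 475/9 + (1/9)q; the wedge ps − pb = 30 gives 475/9 + (1/9)q − (1175/6 - (1/6)q) = 30, so q' = 623.
Then pb = 1175/6 − (1/6)·623 = 92 and ps = 475/9 + (1/9)·623 = 122.
The subsidy expands output by 623 − 515 = 108 past the efficient level; on those units the gap between marginal cost and willingness to pay runs from 0 up to 30.
DWL = ½ × 30 × 108 = 1620.

Deadweight loss = 1620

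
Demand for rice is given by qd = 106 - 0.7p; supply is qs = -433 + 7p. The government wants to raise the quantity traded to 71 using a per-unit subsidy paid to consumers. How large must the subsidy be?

At q = 71, invert demand for the buyer price: pb = (106 − 71)/0.7 = 50; invert supply for the seller price: ps = (71 − (-433))/7 = 72.
The subsidy must fill the gap: s = ps − pb = 72 − 50 = 22.

Required subsidy s = 22 per unit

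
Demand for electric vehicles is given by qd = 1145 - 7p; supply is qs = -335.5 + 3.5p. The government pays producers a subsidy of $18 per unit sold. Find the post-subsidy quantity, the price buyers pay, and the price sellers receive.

Pre-subsidy: 1145 - 7p = -335.5 + 3.5p gives p* = 141, q* = 158.
With the subsidy, sellers receive ps = pb + 18 for each unit, where pb is the price buyers pay.
Supply in terms of pb becomes qs = -335.5 + 3.5(pb + 18) = -272.5 + 3.5pb. Setting this equal to demand: 1145 - 7pb = -272.5 + 3.5pb, so pb = 135.
Sellers receive ps = 135 + 18 = 153; q' = 1145 − 7·135 = 200.

q' = 200; buyers pay $135; sellers receive $153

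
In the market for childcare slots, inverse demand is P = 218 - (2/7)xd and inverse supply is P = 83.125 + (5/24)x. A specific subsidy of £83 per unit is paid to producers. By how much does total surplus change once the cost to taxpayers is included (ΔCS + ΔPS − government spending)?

Net change in total surplus = -£6972

Pre-subsidy: 218 - (2/7)x = 83.125 + (5/24)x gives x* = 273 and P* = 140.
With the subsidy, sellers receive Ps = Pb + 83 for each unit, where Pb is the price buyers pay.
On the curves, Pb = 218 - (2/7)x and Ps = 83.125 + (5/24)x; the wedge Ps − Pb = 83 gives 83.125 + (5/24)x − (218 - (2/7)x) = 83, so x' = 441.
Then Pb = 218 − (2/7)·441 = 92 and Ps = 83.125 + (5/24)·441 = 175.
ΔCS = ½(273 + 441)(140 − 92) = 17136; ΔPS = ½(273 + 441)(175 − 140) = 12495.
Government spending = 83 × 441 = 36603.
Net change = 17136 + 12495 − 36603 = -6972. The loss equals the DWL triangle ½·83·168.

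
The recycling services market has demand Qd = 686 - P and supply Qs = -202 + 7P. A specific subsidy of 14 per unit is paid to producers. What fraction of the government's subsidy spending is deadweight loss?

DWL / government spending = 49/4698

Pre-subsidy: 686 - P = -202 + 7P gives P* = 111, Q* = 575.
With the subsidy, sellers receive Ps = Pb + 14 for each unit, where Pb is the price buyers pay.
Supply in terms of Pb becomes Qs = -202 + 7(Pb + 14) = -104 + 7Pb. Setting this equal to demand: 686 - Pb = -104 + 7Pb, so Pb = 98.75.
Sellers receive Ps = 98.75 + 14 = 112.75; Q' = 686 − 1·98.75 = 587.25.
ΔCS = ½(575 + 587.25)(111 − 98.75) = 7118.78125; ΔPS = ½(575 + 587.25)(112.75 − 111) = 1016.96875.
Government spending = 14 × 587.25 = 8221.5.
DWL = ½ × 14 × (587.25 − 575) = 85.75; fraction = 85.75 / 8221.5 = 49/4698.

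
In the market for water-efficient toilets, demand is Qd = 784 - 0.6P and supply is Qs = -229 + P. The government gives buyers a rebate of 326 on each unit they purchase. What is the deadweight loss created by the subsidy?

Deadweight loss = 19926.75

Pre-subsidy: 784 - 0.6P = -229 + P gives P* = 633.125, Q* = 404.125.
With the rebate, buyers effectively pay Pb = Ps − 326, where Ps is the price sellers receive.
Demand in terms of Ps becomes Qd = 784 − 0.6(Ps − 326) = 979.6 - 0.6Ps. Setting this equal to supply: 979.6 - 0.6Ps = -229 + Ps, so Ps = 755.375.
Buyers pay Pb = 755.375 − 326 = 429.375; Q' = -229 + 1·755.375 = 526.375.
The subsidy expands output by 526.375 − 404.125 = 122.25 past the efficient level; on those units the gap between marginal cost and willingness to pay runs from 0 up to 326.
DWL = ½ × 326 × 122.25 = 19926.75.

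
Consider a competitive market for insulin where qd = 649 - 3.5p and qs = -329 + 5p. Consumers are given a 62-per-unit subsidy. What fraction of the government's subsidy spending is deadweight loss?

Pre-subsidy: 649 - 3.5p = -329 + 5p gives p* = 1956/17, q* = 4187/17.
With the rebate, buyers effectively pay pb = ps − 62, where ps is the price sellers receive.
Demand in terms of ps becomes qd = 649 − 3.5(ps − 62) = 866 - 3.5ps. Setting this equal to supply: 866 - 3.5ps = -329 + 5ps, so ps = 2390/17.
Buyers pay pb = 2390/17 − 62 = 1336/17; q' = -329 + 5·(2390/17) = 6357/17.
ΔCS = ½(4187/17 + 6357/17)(1956/17 − 1336/17) = 3268640/289; ΔPS = ½(4187/17 + 6357/17)(2390/17 − 1956/17) = 2288048/289.
Government spending = 62 × 6357/17 = 394134/17.
DWL = ½ × 62 × (6357/17 − 4187/17) = 67270/17; fraction = (67270/17) / (394134/17) = 1085/6357.

DWL / government spending = 1085/6357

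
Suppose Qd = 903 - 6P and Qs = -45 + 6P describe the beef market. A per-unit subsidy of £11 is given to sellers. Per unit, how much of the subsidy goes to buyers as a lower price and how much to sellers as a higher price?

Pre-subsidy: 903 - 6P = -45 + 6P gives P* = 79, Q* = 429.
With the subsidy, sellers receive Ps = Pb + 11 for each unit, where Pb is the price buyers pay.
Supply in terms of Pb becomes Qs = -45 + 6(Pb + 11) = 21 + 6Pb. Setting this equal to demand: 903 - 6Pb = 21 + 6Pb, so Pb = 73.5.
Sellers receive Ps = 73.5 + 11 = 84.5; Q' = 903 − 6·73.5 = 462.
Buyers' price falls by P* − Pb = 79 − 73.5 = 5.5; sellers' price rises by Ps − P* = 84.5 − 79 = 5.5.

Buyers gain £5.5 per unit; sellers gain £5.5 per unit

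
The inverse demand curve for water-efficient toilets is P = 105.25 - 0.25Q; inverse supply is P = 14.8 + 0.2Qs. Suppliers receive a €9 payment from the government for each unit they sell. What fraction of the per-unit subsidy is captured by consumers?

Consumer share = 5/9

Pre-subsidy: 105.25 - 0.25Q = 14.8 + 0.2Q gives Q* = 201 and P* = 55.
With the subsidy, sellers receive Ps = Pb + 9 for each unit, where Pb is the price buyers pay.
On the curves, Pb = 105.25 - 0.25Q and Ps = 14.8 + 0.2Q; the wedge Ps − Pb = 9 gives 14.8 + 0.2Q − (105.25 - 0.25Q) = 9, so Q' = 221.
Then Pb = 105.25 − 0.25·221 = 50 and Ps = 14.8 + 0.2·221 = 59.
Buyers' price falls by P* − Pb = 55 − 50 = 5; sellers' price rises by Ps − P* = 59 − 55 = 4.
So consumers capture 5/9 = 5/9 of each unit of subsidy.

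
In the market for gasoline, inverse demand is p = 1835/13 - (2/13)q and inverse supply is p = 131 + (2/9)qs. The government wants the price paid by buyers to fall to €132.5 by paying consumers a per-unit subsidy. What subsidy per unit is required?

Required subsidy s = €11 per unit

At a buyer price of 132.5, quantity demanded is 917.5 − 6.5·132.5 = 56.25.
Sellers supply 56.25 only when they receive ps = 131 + (2/9)·56.25 = 143.5.
s = ps − pb = 143.5 − 132.5 = 11.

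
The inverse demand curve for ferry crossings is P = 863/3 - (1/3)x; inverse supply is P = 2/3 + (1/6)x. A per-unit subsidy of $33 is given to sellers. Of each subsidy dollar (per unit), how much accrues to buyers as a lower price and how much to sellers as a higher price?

Pre-subsidy: 863/3 - (1/3)x = 2/3 + (1/6)x gives x* = 574 and P* = 289/3.
With the subsidy, sellers receive Ps = Pb + 33 for each unit, where Pb is the price buyers pay.
On the curves, Pb = 863/3 - (1/3)x and Ps = 2/3 + (1/6)x; the wedge Ps − Pb = 33 gives 2/3 + (1/6)x − (863/3 - (1/3)x) = 33, so x' = 640.
Then Pb = 863/3 − (1/3)·640 = 223/3 and Ps = 2/3 + (1/6)·640 = 322/3.
Buyers' price falls by P* − Pb = 289/3 − 223/3 = 22; sellers' price rises by Ps − P* = 322/3 − 289/3 = 11.

Buyers gain $22 per unit; sellers gain $11 per unit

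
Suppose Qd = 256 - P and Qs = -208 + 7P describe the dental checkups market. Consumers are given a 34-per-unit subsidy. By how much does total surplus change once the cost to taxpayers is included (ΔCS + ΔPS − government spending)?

Pre-subsidy: 256 - P = -208 + 7P gives P* = 58, Q* = 198.
With the rebate, buyers effectively pay Pb = Ps − 34, where Ps is the price sellers receive.
Demand in terms of Ps becomes Qd = 256 − 1(Ps − 34) = 290 - Ps. Setting this equal to supply: 290 - Ps = -208 + 7Ps, so Ps = 62.25.
Buyers pay Pb = 62.25 − 34 = 28.25; Q' = -208 + 7·62.25 = 227.75.
ΔCS = ½(198 + 227.75)(58 − 28.25) = 6333.03125; ΔPS = ½(198 + 227.75)(62.25 − 58) = 904.71875.
Government spending = 34 × 227.75 = 7743.5.
Net change = 6333.03125 + 904.71875 − 7743.5 = -505.75. The loss equals the DWL triangle ½·34·29.75.

Net change in total surplus = -505.75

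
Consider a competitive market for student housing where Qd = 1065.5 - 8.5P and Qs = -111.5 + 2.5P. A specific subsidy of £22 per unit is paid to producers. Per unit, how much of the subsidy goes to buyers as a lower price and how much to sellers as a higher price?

Pre-subsidy: 1065.5 - 8.5P = -111.5 + 2.5P gives P* = 107, Q* = 156.
With the subsidy, sellers receive Ps = Pb + 22 for each unit, where Pb is the price buyers pay.
Supply in terms of Pb becomes Qs = -111.5 + 2.5(Pb + 22) = -56.5 + 2.5Pb. Setting this equal to demand: 1065.5 - 8.5Pb = -56.5 + 2.5Pb, so Pb = 102.
Sellers receive Ps = 102 + 22 = 124; Q' = 1065.5 − 8.5·102 = 198.5.
Buyers' price falls by P* − Pb = 107 − 102 = 5; sellers' price rises by Ps − P* = 124 − 107 = 17.

Buyers gain £5 per unit; sellers gain £17 per unit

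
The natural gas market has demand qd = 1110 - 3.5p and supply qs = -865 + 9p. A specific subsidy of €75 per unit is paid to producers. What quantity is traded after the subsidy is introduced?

Pre-subsidy: 1110 - 3.5p = -865 + 9p gives p* = 158, q* = 557.
With the subsidy, sellers receive ps = pb + 75 for each unit, where pb is the price buyers pay.
Supply in terms of pb becomes qs = -865 + 9(pb + 75) = -190 + 9pb. Setting this equal to demand: 1110 - 3.5pb = -190 + 9pb, so pb = 104.
Sellers receive ps = 104 + 75 = 179; q' = 1110 − 3.5·104 = 746.

q' = 746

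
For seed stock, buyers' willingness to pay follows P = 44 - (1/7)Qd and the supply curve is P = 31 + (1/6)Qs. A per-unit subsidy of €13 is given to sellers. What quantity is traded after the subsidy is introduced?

Pre-subsidy: 44 - (1/7)Q = 31 + (1/6)Q gives Q* = 42 and P* = 38.
With the subsidy, sellers receive Ps = Pb + 13 for each unit, where Pb is the price buyers pay.
On the curves, Pb = 44 - (1/7)Q and Ps = 31 + (1/6)Q; the wedge Ps − Pb = 13 gives 31 + (1/6)Q − (44 - (1/7)Q) = 13, so Q' = 84.
Then Pb = 44 − (1/7)·84 = 32 and Ps = 31 + (1/6)·84 = 45.

Q' = 84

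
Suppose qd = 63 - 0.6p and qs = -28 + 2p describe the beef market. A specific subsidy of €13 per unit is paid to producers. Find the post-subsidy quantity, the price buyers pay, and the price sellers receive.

Pre-subsidy: 63 - 0.6p = -28 + 2p gives p* = 35, q* = 42.
With the subsidy, sellers receive ps = pb + 13 for each unit, where pb is the price buyers pay.
Supply in terms of pb becomes qs = -28 + 2(pb + 13) = -2 + 2pb. Setting this equal to demand: 63 - 0.6pb = -2 + 2pb, so pb = 25.
Sellers receive ps = 25 + 13 = 38; q' = 63 − 0.6·25 = 48.

q' = 48; buyers pay €25; sellers receive €38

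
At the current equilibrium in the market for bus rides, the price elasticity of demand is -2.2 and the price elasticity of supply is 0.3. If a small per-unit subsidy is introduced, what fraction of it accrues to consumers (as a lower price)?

For a small subsidy around the equilibrium, the benefit split depends on the relative slopes, which at a point are proportional to the elasticities.
Buyer share = εs/(εs + |εd|) = 0.3/(0.3 + 2.2) = 0.12; seller share = |εd|/(εs + |εd|) = 0.88.

Consumer share = 0.12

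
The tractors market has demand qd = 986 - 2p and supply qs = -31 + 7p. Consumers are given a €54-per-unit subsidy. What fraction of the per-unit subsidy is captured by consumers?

Consumer share = 7/9

Pre-subsidy: 986 - 2p = -31 + 7p gives p* = 113, q* = 760.
With the rebate, buyers effectively pay pb = ps − 54, where ps is the price sellers receive.
Demand in terms of ps becomes qd = 986 − 2(ps − 54) = 1094 - 2ps. Setting this equal to supply: 1094 - 2ps = -31 + 7ps, so ps = 125.
Buyers pay pb = 125 − 54 = 71; q' = -31 + 7·125 = 844.
Buyers' price falls by p* − pb = 113 − 71 = 42; sellers' price rises by ps − p* = 125 − 113 = 12.
So consumers capture 42/54 = 7/9 of each unit of subsidy.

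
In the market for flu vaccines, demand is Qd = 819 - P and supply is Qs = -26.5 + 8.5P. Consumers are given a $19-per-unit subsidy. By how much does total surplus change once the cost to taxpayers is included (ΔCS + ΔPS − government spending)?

Net change in total surplus = -$161.5

Pre-subsidy: 819 - P = -26.5 + 8.5P gives P* = 89, Q* = 730.
With the rebate, buyers effectively pay Pb = Ps − 19, where Ps is the price sellers receive.
Demand in terms of Ps becomes Qd = 819 − 1(Ps − 19) = 838 - Ps. Setting this equal to supply: 838 - Ps = -26.5 + 8.5Ps, so Ps = 91.
Buyers pay Pb = 91 − 19 = 72; Q' = -26.5 + 8.5·91 = 747.
ΔCS = ½(730 + 747)(89 − 72) = 12554.5; ΔPS = ½(730 + 747)(91 − 89) = 1477.
Government spending = 19 × 747 = 14193.
Net change = 12554.5 + 1477 − 14193 = -161.5. The loss equals the DWL triangle ½·19·17.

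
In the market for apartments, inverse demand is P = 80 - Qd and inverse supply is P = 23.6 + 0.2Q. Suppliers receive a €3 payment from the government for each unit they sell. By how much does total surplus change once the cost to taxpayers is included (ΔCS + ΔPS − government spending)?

Net change in total surplus = -€3.75

Pre-subsidy: 80 - Q = 23.6 + 0.2Q gives Q* = 47 and P* = 33.
With the subsidy, sellers receive Ps = Pb + 3 for each unit, where Pb is the price buyers pay.
On the curves, Pb = 80 - Q and Ps = 23.6 + 0.2Q; the wedge Ps − Pb = 3 gives 23.6 + 0.2Q − (80 - Q) = 3, so Q' = 49.5.
Then Pb = 80 − 1·49.5 = 30.5 and Ps = 23.6 + 0.2·49.5 = 33.5.
ΔCS = ½(47 + 49.5)(33 − 30.5) = 120.625; ΔPS = ½(47 + 49.5)(33.5 − 33) = 24.125.
Government spending = 3 × 49.5 = 148.5.
Net change = 120.625 + 24.125 − 148.5 = -3.75. The loss equals the DWL triangle ½·3·2.5.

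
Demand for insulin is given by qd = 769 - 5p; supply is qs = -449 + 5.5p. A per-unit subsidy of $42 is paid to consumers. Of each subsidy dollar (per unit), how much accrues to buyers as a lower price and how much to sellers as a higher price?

Pre-subsidy: 769 - 5p = -449 + 5.5p gives p* = 116, q* = 189.
With the rebate, buyers effectively pay pb = ps − 42, where ps is the price sellers receive.
Demand in terms of ps becomes qd = 769 − 5(ps − 42) = 979 - 5ps. Setting this equal to supply: 979 - 5ps = -449 + 5.5ps, so ps = 136.
Buyers pay pb = 136 − 42 = 94; q' = -449 + 5.5·136 = 299.
Buyers' price falls by p* − pb = 116 − 94 = 22; sellers' price rises by ps − p* = 136 − 116 = 20.

Buyers gain $22 per unit; sellers gain $20 per unit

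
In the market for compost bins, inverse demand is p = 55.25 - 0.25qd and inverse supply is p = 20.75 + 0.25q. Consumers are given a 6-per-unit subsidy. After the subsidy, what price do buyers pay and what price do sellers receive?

Buyers pay 35; sellers receive 41

Pre-subsidy: 55.25 - 0.25q = 20.75 + 0.25q gives q* = 69 and p* = 38.
With the rebate, buyers effectively pay pb = ps − 6, where ps is the price sellers receive.
On the curves, pb = 55.25 - 0.25q and ps = 20.75 + 0.25q; the wedge ps − pb = 6 gives 20.75 + 0.25q − (55.25 - 0.25q) = 6, so q' = 81.
Then pb = 55.25 − 0.25·81 = 35 and ps = 20.75 + 0.25·81 = 41.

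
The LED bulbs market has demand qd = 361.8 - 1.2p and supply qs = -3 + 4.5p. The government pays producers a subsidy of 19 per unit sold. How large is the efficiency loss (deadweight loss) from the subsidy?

Deadweight loss = 171

Pre-subsidy: 361.8 - 1.2p = -3 + 4.5p gives p* = 64, q* = 285.
With the subsidy, sellers receive ps = pb + 19 for each unit, where pb is the price buyers pay.
Supply in terms of pb becomes qs = -3 + 4.5(pb + 19) = 82.5 + 4.5pb. Setting this equal to demand: 361.8 - 1.2pb = 82.5 + 4.5pb, so pb = 49.
Sellers receive ps = 49 + 19 = 68; q' = 361.8 − 1.2·49 = 303.
The subsidy expands output by 303 − 285 = 18 past the efficient level; on those units the gap between marginal cost and willingness to pay runs from 0 up to 19.
DWL = ½ × 19 × 18 = 171.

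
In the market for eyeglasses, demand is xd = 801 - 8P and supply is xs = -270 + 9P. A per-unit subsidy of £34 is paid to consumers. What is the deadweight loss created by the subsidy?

Pre-subsidy: 801 - 8P = -270 + 9P gives P* = 63, x* = 297.
With the rebate, buyers effectively pay Pb = Ps − 34, where Ps is the price sellers receive.
Demand in terms of Ps becomes xd = 801 − 8(Ps − 34) = 1073 - 8Ps. Setting this equal to supply: 1073 - 8Ps = -270 + 9Ps, so Ps = 79.
Buyers pay Pb = 79 − 34 = 45; x' = -270 + 9·79 = 441.
The subsidy expands output by 441 − 297 = 144 past the efficient level; on those units the gap between marginal cost and willingness to pay runs from 0 up to 34.
DWL = ½ × 34 × 144 = 2448.

Deadweight loss = £2448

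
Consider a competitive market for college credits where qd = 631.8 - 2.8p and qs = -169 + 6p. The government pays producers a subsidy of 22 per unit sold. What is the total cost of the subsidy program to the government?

Government cost = 9218

Pre-subsidy: 631.8 - 2.8p = -169 + 6p gives p* = 91, q* = 377.
With the subsidy, sellers receive ps = pb + 22 for each unit, where pb is the price buyers pay.
Supply in terms of pb becomes qs = -169 + 6(pb + 22) = -37 + 6pb. Setting this equal to demand: 631.8 - 2.8pb = -37 + 6pb, so pb = 76.
Sellers receive ps = 76 + 22 = 98; q' = 631.8 − 2.8·76 = 419.
Government outlay = subsidy × quantity = 22 × 419 = 9218.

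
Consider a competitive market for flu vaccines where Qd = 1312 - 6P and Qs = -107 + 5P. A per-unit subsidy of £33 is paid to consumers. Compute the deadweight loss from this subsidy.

Deadweight loss = £1485

Pre-subsidy: 1312 - 6P = -107 + 5P gives P* = 129, Q* = 538.
With the rebate, buyers effectively pay Pb = Ps − 33, where Ps is the price sellers receive.
Demand in terms of Ps becomes Qd = 1312 − 6(Ps − 33) = 1510 - 6Ps. Setting this equal to supply: 1510 - 6Ps = -107 + 5Ps, so Ps = 147.
Buyers pay Pb = 147 − 33 = 114; Q' = -107 + 5·147 = 628.
The subsidy expands output by 628 − 538 = 90 past the efficient level; on those units the gap between marginal cost and willingness to pay runs from 0 up to 33.
DWL = ½ × 33 × 90 = 1485.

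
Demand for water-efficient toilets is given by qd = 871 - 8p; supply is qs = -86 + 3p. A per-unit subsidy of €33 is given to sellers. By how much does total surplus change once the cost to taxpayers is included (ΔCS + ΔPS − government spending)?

Pre-subsidy: 871 - 8p = -86 + 3p gives p* = 87, q* = 175.
With the subsidy, sellers receive ps = pb + 33 for each unit, where pb is the price buyers pay.
Supply in terms of pb becomes qs = -86 + 3(pb + 33) = 13 + 3pb. Setting this equal to demand: 871 - 8pb = 13 + 3pb, so pb = 78.
Sellers receive ps = 78 + 33 = 111; q' = 871 − 8·78 = 247.
ΔCS = ½(175 + 247)(87 − 78) = 1899; ΔPS = ½(175 + 247)(111 − 87) = 5064.
Government spending = 33 × 247 = 8151.
Net change = 1899 + 5064 − 8151 = -1188. The loss equals the DWL triangle ½·33·72.

Net change in total surplus = -€1188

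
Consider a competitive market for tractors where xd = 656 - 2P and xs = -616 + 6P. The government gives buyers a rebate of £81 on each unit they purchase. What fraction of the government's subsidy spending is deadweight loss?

Pre-subsidy: 656 - 2P = -616 + 6P gives P* = 159, x* = 338.
With the rebate, buyers effectively pay Pb = Ps − 81, where Ps is the price sellers receive.
Demand in terms of Ps becomes xd = 656 − 2(Ps − 81) = 818 - 2Ps. Setting this equal to supply: 818 - 2Ps = -616 + 6Ps, so Ps = 179.25.
Buyers pay Pb = 179.25 − 81 = 98.25; x' = -616 + 6·179.25 = 459.5.
ΔCS = ½(338 + 459.5)(159 − 98.25) = 24224.0625; ΔPS = ½(338 + 459.5)(179.25 − 159) = 8074.6875.
Government spending = 81 × 459.5 = 37219.5.
DWL = ½ × 81 × (459.5 − 338) = 4920.75; fraction = 4920.75 / 37219.5 = 243/1838.

DWL / government spending = 243/1838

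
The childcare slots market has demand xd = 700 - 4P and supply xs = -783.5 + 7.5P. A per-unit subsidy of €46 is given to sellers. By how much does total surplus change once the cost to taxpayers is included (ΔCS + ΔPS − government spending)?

Pre-subsidy: 700 - 4P = -783.5 + 7.5P gives P* = 129, x* = 184.
With the subsidy, sellers receive Ps = Pb + 46 for each unit, where Pb is the price buyers pay.
Supply in terms of Pb becomes xs = -783.5 + 7.5(Pb + 46) = -438.5 + 7.5Pb. Setting this equal to demand: 700 - 4Pb = -438.5 + 7.5Pb, so Pb = 99.
Sellers receive Ps = 99 + 46 = 145; x' = 700 − 4·99 = 304.
ΔCS = ½(184 + 304)(129 − 99) = 7320; ΔPS = ½(184 + 304)(145 − 129) = 3904.
Government spending = 46 × 304 = 13984.
Net change = 7320 + 3904 − 13984 = -2760. The loss equals the DWL triangle ½·46·120.

Net change in total surplus = -€2760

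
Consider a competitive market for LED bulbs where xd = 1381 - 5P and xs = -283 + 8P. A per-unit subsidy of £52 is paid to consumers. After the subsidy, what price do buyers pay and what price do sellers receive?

Buyers pay £96; sellers receive £148

Pre-subsidy: 1381 - 5P = -283 + 8P gives P* = 128, x* = 741.
With the rebate, buyers effectively pay Pb = Ps − 52, where Ps is the price sellers receive.
Demand in terms of Ps becomes xd = 1381 − 5(Ps − 52) = 1641 - 5Ps. Setting this equal to supply: 1641 - 5Ps = -283 + 8Ps, so Ps = 148.
Buyers pay Pb = 148 − 52 = 96; x' = -283 + 8·148 = 901.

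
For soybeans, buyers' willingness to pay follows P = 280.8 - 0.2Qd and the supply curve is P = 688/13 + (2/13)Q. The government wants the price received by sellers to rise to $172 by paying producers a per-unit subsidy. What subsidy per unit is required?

Required subsidy s = $46 per unit

At a seller price of 172, quantity supplied is -344 + 6.5·172 = 774.
Buyers absorb 774 only when they pay Pb = 280.8 − 0.2·774 = 126.
s = Ps − Pb = 172 − 126 = 46.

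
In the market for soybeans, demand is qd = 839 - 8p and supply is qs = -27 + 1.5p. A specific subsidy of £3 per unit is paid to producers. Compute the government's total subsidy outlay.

Pre-subsidy: 839 - 8p = -27 + 1.5p gives p* = 1732/19, q* = 2085/19.
With the subsidy, sellers receive ps = pb + 3 for each unit, where pb is the price buyers pay.
Supply in terms of pb becomes qs = -27 + 1.5(pb + 3) = -22.5 + 1.5pb. Setting this equal to demand: 839 - 8pb = -22.5 + 1.5pb, so pb = 1723/19.
Sellers receive ps = 1723/19 + 3 = 1780/19; q' = 839 − 8·(1723/19) = 2157/19.
Government outlay = subsidy × quantity = 3 × 2157/19 = 6471/19.

Government cost = 6471/19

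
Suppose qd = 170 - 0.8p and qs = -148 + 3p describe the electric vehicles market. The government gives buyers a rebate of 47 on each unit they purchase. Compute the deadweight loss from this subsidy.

Pre-subsidy: 170 - 0.8p = -148 + 3p gives p* = 1590/19, q* = 1958/19.
With the rebate, buyers effectively pay pb = ps − 47, where ps is the price sellers receive.
Demand in terms of ps becomes qd = 170 − 0.8(ps − 47) = 207.6 - 0.8ps. Setting this equal to supply: 207.6 - 0.8ps = -148 + 3ps, so ps = 1778/19.
Buyers pay pb = 1778/19 − 47 = 885/19; q' = -148 + 3·(1778/19) = 2522/19.
The subsidy expands output by 2522/19 − 1958/19 = 564/19 past the efficient level; on those units the gap between marginal cost and willingness to pay runs from 0 up to 47.
DWL = ½ × 47 × 564/19 = 13254/19.

Deadweight loss = 13254/19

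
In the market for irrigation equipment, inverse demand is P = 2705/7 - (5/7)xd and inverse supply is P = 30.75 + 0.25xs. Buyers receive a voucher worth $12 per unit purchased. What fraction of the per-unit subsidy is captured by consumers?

Consumer share = 20/27

Pre-subsidy: 2705/7 - (5/7)x = 30.75 + 0.25x gives x* = 9959/27 and P* = 3320/27.
With the rebate, buyers effectively pay Pb = Ps − 12, where Ps is the price sellers receive.
On the curves, Pb = 2705/7 - (5/7)x and Ps = 30.75 + 0.25x; the wedge Ps − Pb = 12 gives 30.75 + 0.25x − (2705/7 - (5/7)x) = 12, so x' = 10295/27.
Then Pb = 2705/7 − (5/7)·(10295/27) = 3080/27 and Ps = 30.75 + 0.25·(10295/27) = 3404/27.
Buyers' price falls by P* − Pb = 3320/27 − 3080/27 = 80/9; sellers' price rises by Ps − P* = 3404/27 − 3320/27 = 28/9.
So consumers capture (80/9)/12 = 20/27 of each unit of subsidy.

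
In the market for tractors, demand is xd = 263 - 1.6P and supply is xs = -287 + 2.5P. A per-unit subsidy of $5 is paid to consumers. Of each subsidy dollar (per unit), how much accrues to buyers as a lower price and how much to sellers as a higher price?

Buyers gain 125/41 per unit; sellers gain 80/41 per unit

Pre-subsidy: 263 - 1.6P = -287 + 2.5P gives P* = 5500/41, x* = 1983/41.
With the rebate, buyers effectively pay Pb = Ps − 5, where Ps is the price sellers receive.
Demand in terms of Ps becomes xd = 263 − 1.6(Ps − 5) = 271 - 1.6Ps. Setting this equal to supply: 271 - 1.6Ps = -287 + 2.5Ps, so Ps = 5580/41.
Buyers pay Pb = 5580/41 − 5 = 5375/41; x' = -287 + 2.5·(5580/41) = 2183/41.
Buyers' price falls by P* − Pb = 5500/41 − 5375/41 = 125/41; sellers' price rises by Ps − P* = 5580/41 − 5500/41 = 80/41.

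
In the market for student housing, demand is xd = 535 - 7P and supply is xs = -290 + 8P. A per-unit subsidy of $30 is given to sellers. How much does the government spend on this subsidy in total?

Pre-subsidy: 535 - 7P = -290 + 8P gives P* = 55, x* = 150.
With the subsidy, sellers receive Ps = Pb + 30 for each unit, where Pb is the price buyers pay.
Supply in terms of Pb becomes xs = -290 + 8(Pb + 30) = -50 + 8Pb. Setting this equal to demand: 535 - 7Pb = -50 + 8Pb, so Pb = 39.
Sellers receive Ps = 39 + 30 = 69; x' = 535 − 7·39 = 262.
Government outlay = subsidy × quantity = 30 × 262 = 7860.

Government cost = $7860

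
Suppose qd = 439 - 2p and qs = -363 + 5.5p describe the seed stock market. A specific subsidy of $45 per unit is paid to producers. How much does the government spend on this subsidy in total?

Government cost = $13101

Pre-subsidy: 439 - 2p = -363 + 5.5p gives p* = 1604/15, q* = 3377/15.
With the subsidy, sellers receive ps = pb + 45 for each unit, where pb is the price buyers pay.
Supply in terms of pb becomes qs = -363 + 5.5(pb + 45) = -115.5 + 5.5pb. Setting this equal to demand: 439 - 2pb = -115.5 + 5.5pb, so pb = 1109/15.
Sellers receive ps = 1109/15 + 45 = 1784/15; q' = 439 − 2·(1109/15) = 4367/15.
Government outlay = subsidy × quantity = 45 × 4367/15 = 13101.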